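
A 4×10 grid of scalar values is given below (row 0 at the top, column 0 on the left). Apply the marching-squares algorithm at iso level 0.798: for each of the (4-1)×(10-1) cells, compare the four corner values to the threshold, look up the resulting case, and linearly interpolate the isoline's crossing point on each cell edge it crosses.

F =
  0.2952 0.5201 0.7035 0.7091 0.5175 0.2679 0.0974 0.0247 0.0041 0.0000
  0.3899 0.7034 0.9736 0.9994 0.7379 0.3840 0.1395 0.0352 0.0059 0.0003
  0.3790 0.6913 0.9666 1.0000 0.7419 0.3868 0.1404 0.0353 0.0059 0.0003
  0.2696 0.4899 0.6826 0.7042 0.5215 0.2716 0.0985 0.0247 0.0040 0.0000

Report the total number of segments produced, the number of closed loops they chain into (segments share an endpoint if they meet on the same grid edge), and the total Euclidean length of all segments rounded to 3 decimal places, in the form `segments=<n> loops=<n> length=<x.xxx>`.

segments=8 loops=1 length=7.853

cell (0,1): code 0100 → (0.350,2.000)–(1.000,1.350)
cell (0,2): code 1100 → (0.306,3.000)–(0.350,2.000)
cell (0,3): code 1000 → (1.000,3.770)–(0.306,3.000)
cell (1,1): code 0110 → (1.000,1.350)–(2.000,1.388)
cell (1,3): code 1001 → (2.000,3.783)–(1.000,3.770)
cell (2,1): code 0010 → (2.000,1.388)–(2.594,2.000)
cell (2,2): code 0011 → (2.594,2.000)–(2.683,3.000)
cell (2,3): code 0001 → (2.683,3.000)–(2.000,3.783)
total: 8 segments, chained into 1 closed loop(s), length Σ = 7.853147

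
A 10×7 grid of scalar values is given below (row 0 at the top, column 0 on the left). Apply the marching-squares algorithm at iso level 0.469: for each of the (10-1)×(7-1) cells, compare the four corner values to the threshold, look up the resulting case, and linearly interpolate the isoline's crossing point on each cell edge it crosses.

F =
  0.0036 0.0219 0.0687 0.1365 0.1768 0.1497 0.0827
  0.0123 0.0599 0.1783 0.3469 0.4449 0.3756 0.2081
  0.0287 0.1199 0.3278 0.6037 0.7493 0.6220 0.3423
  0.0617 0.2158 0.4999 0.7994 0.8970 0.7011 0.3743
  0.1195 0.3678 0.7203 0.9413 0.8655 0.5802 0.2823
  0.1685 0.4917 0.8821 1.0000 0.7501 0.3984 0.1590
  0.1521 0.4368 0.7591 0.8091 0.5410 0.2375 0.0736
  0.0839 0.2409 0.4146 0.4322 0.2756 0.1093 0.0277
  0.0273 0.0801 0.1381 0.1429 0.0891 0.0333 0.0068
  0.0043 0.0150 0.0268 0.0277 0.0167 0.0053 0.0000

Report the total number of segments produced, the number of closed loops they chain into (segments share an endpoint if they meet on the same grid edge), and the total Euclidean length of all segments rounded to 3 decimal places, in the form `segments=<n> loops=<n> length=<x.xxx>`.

cell (1,2): code 0100 → (1.475,3.000)–(2.000,2.512)
cell (1,3): code 1100 → (1.079,4.000)–(1.475,3.000)
cell (1,4): code 1100 → (1.379,5.000)–(1.079,4.000)
cell (1,5): code 1000 → (2.000,5.547)–(1.379,5.000)
cell (2,1): code 0100 → (2.820,2.000)–(3.000,1.891)
cell (2,2): code 1110 → (2.000,2.512)–(2.820,2.000)
cell (2,5): code 1001 → (3.000,5.710)–(2.000,5.547)
cell (3,1): code 0110 → (3.000,1.891)–(4.000,1.287)
cell (3,5): code 1001 → (4.000,5.373)–(3.000,5.710)
cell (4,0): code 0100 → (4.817,1.000)–(5.000,0.930)
cell (4,1): code 1110 → (4.000,1.287)–(4.817,1.000)
cell (4,4): code 1011 → (5.000,4.799)–(4.612,5.000)
cell (4,5): code 0001 → (4.612,5.000)–(4.000,5.373)
cell (5,0): code 0010 → (5.000,0.930)–(5.413,1.000)
cell (5,1): code 0111 → (5.413,1.000)–(6.000,1.100)
cell (5,4): code 1001 → (6.000,4.237)–(5.000,4.799)
cell (6,1): code 0010 → (6.000,1.100)–(6.842,2.000)
cell (6,2): code 0011 → (6.842,2.000)–(6.902,3.000)
cell (6,3): code 0011 → (6.902,3.000)–(6.271,4.000)
cell (6,4): code 0001 → (6.271,4.000)–(6.000,4.237)
total: 20 segments, chained into 1 closed loop(s), length Σ = 16.231934

segments=20 loops=1 length=16.232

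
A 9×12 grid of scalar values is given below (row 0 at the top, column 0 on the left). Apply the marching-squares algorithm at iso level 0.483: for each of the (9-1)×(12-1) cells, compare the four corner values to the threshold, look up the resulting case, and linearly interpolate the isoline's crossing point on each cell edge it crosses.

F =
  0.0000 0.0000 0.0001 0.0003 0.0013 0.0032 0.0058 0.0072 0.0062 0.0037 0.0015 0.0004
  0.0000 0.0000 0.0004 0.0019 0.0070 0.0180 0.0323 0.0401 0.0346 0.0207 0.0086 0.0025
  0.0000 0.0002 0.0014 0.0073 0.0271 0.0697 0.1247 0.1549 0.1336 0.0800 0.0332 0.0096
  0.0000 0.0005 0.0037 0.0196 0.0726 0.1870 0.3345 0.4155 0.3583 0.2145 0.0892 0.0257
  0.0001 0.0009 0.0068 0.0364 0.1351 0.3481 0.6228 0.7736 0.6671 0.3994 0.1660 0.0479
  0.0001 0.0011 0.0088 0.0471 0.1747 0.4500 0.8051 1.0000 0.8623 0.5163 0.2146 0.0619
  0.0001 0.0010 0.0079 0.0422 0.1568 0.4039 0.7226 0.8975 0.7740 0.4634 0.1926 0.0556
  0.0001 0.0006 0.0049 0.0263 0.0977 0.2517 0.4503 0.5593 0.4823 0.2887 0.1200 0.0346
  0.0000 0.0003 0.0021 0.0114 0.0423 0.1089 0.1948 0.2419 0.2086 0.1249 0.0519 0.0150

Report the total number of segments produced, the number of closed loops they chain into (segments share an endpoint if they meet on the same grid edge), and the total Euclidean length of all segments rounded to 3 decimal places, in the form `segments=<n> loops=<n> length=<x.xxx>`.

cell (3,5): code 0100 → (3.515,6.000)–(4.000,5.491)
cell (3,6): code 1100 → (3.188,7.000)–(3.515,6.000)
cell (3,7): code 1100 → (3.404,8.000)–(3.188,7.000)
cell (3,8): code 1000 → (4.000,8.688)–(3.404,8.000)
cell (4,5): code 0110 → (4.000,5.491)–(5.000,5.093)
cell (4,8): code 1101 → (4.715,9.000)–(4.000,8.688)
cell (4,9): code 1000 → (5.000,9.110)–(4.715,9.000)
cell (5,5): code 0110 → (5.000,5.093)–(6.000,5.248)
cell (5,8): code 1011 → (6.000,8.937)–(5.629,9.000)
cell (5,9): code 0001 → (5.629,9.000)–(5.000,9.110)
cell (6,5): code 0010 → (6.000,5.248)–(6.880,6.000)
cell (6,6): code 0111 → (6.880,6.000)–(7.000,6.300)
cell (6,7): code 1011 → (7.000,7.991)–(6.998,8.000)
cell (6,8): code 0001 → (6.998,8.000)–(6.000,8.937)
cell (7,6): code 0010 → (7.000,6.300)–(7.240,7.000)
cell (7,7): code 0001 → (7.240,7.000)–(7.000,7.991)
total: 16 segments, chained into 1 closed loop(s), length Σ = 12.495357

segments=16 loops=1 length=12.495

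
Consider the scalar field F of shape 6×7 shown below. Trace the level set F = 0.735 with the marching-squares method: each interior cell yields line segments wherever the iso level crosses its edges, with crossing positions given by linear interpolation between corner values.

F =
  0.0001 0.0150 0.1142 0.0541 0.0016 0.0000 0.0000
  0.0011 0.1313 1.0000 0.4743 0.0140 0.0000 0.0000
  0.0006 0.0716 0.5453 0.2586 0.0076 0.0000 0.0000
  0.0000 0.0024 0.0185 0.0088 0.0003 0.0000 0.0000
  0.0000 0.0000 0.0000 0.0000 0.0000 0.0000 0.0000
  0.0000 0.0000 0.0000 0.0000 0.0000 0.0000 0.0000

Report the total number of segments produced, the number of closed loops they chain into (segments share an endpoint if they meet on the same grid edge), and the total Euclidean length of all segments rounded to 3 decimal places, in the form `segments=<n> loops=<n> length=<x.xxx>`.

cell (0,1): code 0100 → (0.701,2.000)–(1.000,1.695)
cell (0,2): code 1000 → (1.000,2.504)–(0.701,2.000)
cell (1,1): code 0010 → (1.000,1.695)–(1.583,2.000)
cell (1,2): code 0001 → (1.583,2.000)–(1.000,2.504)
total: 4 segments, chained into 1 closed loop(s), length Σ = 2.441819

segments=4 loops=1 length=2.442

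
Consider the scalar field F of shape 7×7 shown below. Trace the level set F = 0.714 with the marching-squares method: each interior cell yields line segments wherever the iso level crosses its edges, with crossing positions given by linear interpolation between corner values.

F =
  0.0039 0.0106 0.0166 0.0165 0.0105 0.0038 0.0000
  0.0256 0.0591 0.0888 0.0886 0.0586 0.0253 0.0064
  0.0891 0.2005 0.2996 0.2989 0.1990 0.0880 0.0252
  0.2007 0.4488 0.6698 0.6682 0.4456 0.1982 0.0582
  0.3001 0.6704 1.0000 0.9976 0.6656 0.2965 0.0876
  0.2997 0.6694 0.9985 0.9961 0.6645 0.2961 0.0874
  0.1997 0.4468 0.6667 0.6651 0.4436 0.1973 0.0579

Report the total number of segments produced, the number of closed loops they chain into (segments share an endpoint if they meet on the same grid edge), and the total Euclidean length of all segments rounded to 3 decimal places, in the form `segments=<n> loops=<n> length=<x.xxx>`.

cell (3,1): code 0100 → (3.134,2.000)–(4.000,1.132)
cell (3,2): code 1100 → (3.139,3.000)–(3.134,2.000)
cell (3,3): code 1000 → (4.000,3.854)–(3.139,3.000)
cell (4,1): code 0110 → (4.000,1.132)–(5.000,1.136)
cell (4,3): code 1001 → (5.000,3.851)–(4.000,3.854)
cell (5,1): code 0010 → (5.000,1.136)–(5.857,2.000)
cell (5,2): code 0011 → (5.857,2.000)–(5.852,3.000)
cell (5,3): code 0001 → (5.852,3.000)–(5.000,3.851)
total: 8 segments, chained into 1 closed loop(s), length Σ = 8.860675

segments=8 loops=1 length=8.861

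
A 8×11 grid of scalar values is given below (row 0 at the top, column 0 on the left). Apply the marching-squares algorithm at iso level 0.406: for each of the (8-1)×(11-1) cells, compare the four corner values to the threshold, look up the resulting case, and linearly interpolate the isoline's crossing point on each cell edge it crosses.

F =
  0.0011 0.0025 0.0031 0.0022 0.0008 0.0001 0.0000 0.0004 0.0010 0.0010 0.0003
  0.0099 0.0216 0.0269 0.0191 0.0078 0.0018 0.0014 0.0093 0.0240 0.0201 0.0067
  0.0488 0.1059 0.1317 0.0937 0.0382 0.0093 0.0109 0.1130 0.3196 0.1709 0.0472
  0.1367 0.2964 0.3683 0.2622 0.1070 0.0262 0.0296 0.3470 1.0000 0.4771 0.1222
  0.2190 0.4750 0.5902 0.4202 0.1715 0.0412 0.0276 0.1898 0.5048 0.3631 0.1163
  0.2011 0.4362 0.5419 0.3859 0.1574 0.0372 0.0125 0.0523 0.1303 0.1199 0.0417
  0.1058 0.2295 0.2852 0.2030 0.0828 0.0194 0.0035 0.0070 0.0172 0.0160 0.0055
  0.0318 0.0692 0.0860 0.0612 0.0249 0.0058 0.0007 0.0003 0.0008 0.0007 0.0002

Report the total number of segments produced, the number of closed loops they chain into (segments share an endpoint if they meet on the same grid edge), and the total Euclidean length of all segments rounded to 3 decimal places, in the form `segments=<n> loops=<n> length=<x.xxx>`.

segments=18 loops=2 length=13.441

cell (2,7): code 0100 → (2.127,8.000)–(3.000,7.090)
cell (2,8): code 1100 → (2.768,9.000)–(2.127,8.000)
cell (2,9): code 1000 → (3.000,9.200)–(2.768,9.000)
cell (3,0): code 0100 → (3.614,1.000)–(4.000,0.730)
cell (3,1): code 1100 → (3.170,2.000)–(3.614,1.000)
cell (3,2): code 1100 → (3.910,3.000)–(3.170,2.000)
cell (3,3): code 1000 → (4.000,3.057)–(3.910,3.000)
cell (3,7): code 0110 → (3.000,7.090)–(4.000,7.686)
cell (3,8): code 1011 → (4.000,8.697)–(3.624,9.000)
cell (3,9): code 0001 → (3.624,9.000)–(3.000,9.200)
cell (4,0): code 0110 → (4.000,0.730)–(5.000,0.872)
cell (4,2): code 1011 → (5.000,2.871)–(4.414,3.000)
cell (4,3): code 0001 → (4.414,3.000)–(4.000,3.057)
cell (4,7): code 0010 → (4.000,7.686)–(4.264,8.000)
cell (4,8): code 0001 → (4.264,8.000)–(4.000,8.697)
cell (5,0): code 0010 → (5.000,0.872)–(5.146,1.000)
cell (5,1): code 0011 → (5.146,1.000)–(5.529,2.000)
cell (5,2): code 0001 → (5.529,2.000)–(5.000,2.871)
total: 18 segments, chained into 2 closed loop(s), length Σ = 13.441176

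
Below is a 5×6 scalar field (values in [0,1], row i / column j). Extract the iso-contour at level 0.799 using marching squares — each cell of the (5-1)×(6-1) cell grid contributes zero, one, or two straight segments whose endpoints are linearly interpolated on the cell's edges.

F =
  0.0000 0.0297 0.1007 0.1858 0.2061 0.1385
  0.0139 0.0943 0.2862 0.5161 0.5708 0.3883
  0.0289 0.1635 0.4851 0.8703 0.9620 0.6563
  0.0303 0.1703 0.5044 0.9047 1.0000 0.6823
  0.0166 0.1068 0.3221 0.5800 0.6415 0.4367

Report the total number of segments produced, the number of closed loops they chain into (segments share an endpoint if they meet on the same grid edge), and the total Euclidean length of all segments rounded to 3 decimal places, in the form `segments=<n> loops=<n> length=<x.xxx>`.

cell (1,2): code 0100 → (1.799,3.000)–(2.000,2.815)
cell (1,3): code 1100 → (1.583,4.000)–(1.799,3.000)
cell (1,4): code 1000 → (2.000,4.533)–(1.583,4.000)
cell (2,2): code 0110 → (2.000,2.815)–(3.000,2.736)
cell (2,4): code 1001 → (3.000,4.633)–(2.000,4.533)
cell (3,2): code 0010 → (3.000,2.736)–(3.326,3.000)
cell (3,3): code 0011 → (3.326,3.000)–(3.561,4.000)
cell (3,4): code 0001 → (3.561,4.000)–(3.000,4.633)
total: 8 segments, chained into 1 closed loop(s), length Σ = 6.272921

segments=8 loops=1 length=6.273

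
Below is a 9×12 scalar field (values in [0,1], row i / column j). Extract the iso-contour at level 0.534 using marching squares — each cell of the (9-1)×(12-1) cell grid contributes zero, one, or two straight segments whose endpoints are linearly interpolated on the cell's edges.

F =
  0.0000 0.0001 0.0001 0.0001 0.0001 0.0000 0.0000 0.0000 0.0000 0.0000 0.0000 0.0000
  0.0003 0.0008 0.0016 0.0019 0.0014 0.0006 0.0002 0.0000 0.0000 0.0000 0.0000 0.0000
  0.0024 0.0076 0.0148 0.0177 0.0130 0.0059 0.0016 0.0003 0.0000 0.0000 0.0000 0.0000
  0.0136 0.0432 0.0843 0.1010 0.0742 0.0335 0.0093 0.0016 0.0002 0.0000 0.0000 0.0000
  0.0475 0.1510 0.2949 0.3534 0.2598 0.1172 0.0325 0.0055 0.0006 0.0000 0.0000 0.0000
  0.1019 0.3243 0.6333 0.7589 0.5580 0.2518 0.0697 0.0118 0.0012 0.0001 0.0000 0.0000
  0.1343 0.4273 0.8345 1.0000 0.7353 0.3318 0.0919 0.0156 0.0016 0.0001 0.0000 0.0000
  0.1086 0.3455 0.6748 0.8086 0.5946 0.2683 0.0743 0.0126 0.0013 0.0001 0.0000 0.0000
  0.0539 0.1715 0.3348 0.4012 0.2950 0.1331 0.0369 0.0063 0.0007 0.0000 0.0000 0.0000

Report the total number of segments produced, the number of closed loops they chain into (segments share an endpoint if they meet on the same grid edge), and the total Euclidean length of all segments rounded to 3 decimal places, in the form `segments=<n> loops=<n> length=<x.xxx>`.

segments=12 loops=1 length=9.960

cell (4,1): code 0100 → (4.707,2.000)–(5.000,1.679)
cell (4,2): code 1100 → (4.445,3.000)–(4.707,2.000)
cell (4,3): code 1100 → (4.920,4.000)–(4.445,3.000)
cell (4,4): code 1000 → (5.000,4.078)–(4.920,4.000)
cell (5,1): code 0110 → (5.000,1.679)–(6.000,1.262)
cell (5,4): code 1001 → (6.000,4.499)–(5.000,4.078)
cell (6,1): code 0110 → (6.000,1.262)–(7.000,1.572)
cell (6,4): code 1001 → (7.000,4.186)–(6.000,4.499)
cell (7,1): code 0010 → (7.000,1.572)–(7.414,2.000)
cell (7,2): code 0011 → (7.414,2.000)–(7.674,3.000)
cell (7,3): code 0011 → (7.674,3.000)–(7.202,4.000)
cell (7,4): code 0001 → (7.202,4.000)–(7.000,4.186)
total: 12 segments, chained into 1 closed loop(s), length Σ = 9.959616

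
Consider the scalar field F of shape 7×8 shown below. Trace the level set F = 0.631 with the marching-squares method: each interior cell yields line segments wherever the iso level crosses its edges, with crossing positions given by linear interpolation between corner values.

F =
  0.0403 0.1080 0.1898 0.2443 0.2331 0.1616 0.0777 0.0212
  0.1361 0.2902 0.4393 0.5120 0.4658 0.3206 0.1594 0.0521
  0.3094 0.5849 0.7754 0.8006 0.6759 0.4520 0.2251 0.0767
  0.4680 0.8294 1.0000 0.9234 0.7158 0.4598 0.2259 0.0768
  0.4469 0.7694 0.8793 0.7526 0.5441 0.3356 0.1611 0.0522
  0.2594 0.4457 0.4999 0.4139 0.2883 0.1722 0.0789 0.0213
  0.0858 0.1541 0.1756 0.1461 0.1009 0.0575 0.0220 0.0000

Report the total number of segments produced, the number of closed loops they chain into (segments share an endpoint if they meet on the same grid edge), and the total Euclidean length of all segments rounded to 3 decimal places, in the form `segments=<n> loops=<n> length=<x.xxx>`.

segments=14 loops=1 length=11.156

cell (1,1): code 0100 → (1.570,2.000)–(2.000,1.242)
cell (1,2): code 1100 → (1.412,3.000)–(1.570,2.000)
cell (1,3): code 1100 → (1.786,4.000)–(1.412,3.000)
cell (1,4): code 1000 → (2.000,4.201)–(1.786,4.000)
cell (2,0): code 0100 → (2.189,1.000)–(3.000,0.451)
cell (2,1): code 1110 → (2.000,1.242)–(2.189,1.000)
cell (2,4): code 1001 → (3.000,4.331)–(2.000,4.201)
cell (3,0): code 0110 → (3.000,0.451)–(4.000,0.571)
cell (3,3): code 1011 → (4.000,3.583)–(3.494,4.000)
cell (3,4): code 0001 → (3.494,4.000)–(3.000,4.331)
cell (4,0): code 0010 → (4.000,0.571)–(4.428,1.000)
cell (4,1): code 0011 → (4.428,1.000)–(4.654,2.000)
cell (4,2): code 0011 → (4.654,2.000)–(4.359,3.000)
cell (4,3): code 0001 → (4.359,3.000)–(4.000,3.583)
total: 14 segments, chained into 1 closed loop(s), length Σ = 11.155661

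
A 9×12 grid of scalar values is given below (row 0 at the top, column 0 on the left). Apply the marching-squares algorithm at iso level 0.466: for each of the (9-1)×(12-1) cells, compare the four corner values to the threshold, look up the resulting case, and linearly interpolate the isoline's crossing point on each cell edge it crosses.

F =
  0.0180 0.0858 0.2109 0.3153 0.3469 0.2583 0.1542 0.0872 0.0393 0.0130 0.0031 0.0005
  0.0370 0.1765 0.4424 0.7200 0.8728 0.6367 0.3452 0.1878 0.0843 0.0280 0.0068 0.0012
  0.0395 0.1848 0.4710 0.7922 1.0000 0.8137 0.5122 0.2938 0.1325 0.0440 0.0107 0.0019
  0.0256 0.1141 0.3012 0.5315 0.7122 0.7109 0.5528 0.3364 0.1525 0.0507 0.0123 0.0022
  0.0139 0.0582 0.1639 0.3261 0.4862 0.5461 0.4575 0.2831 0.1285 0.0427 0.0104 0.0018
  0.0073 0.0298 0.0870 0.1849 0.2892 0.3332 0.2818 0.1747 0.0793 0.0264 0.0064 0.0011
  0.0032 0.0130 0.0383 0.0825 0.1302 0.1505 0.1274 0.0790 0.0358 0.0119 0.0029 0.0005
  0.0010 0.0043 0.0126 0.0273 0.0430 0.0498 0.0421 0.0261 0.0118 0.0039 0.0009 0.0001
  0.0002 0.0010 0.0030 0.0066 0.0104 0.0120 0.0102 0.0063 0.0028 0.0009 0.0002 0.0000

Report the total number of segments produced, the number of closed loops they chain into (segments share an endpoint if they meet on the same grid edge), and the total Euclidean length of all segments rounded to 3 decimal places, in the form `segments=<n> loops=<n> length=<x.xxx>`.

cell (0,2): code 0100 → (0.372,3.000)–(1.000,2.085)
cell (0,3): code 1100 → (0.226,4.000)–(0.372,3.000)
cell (0,4): code 1100 → (0.549,5.000)–(0.226,4.000)
cell (0,5): code 1000 → (1.000,5.586)–(0.549,5.000)
cell (1,1): code 0100 → (1.825,2.000)–(2.000,1.983)
cell (1,2): code 1110 → (1.000,2.085)–(1.825,2.000)
cell (1,5): code 1101 → (1.723,6.000)–(1.000,5.586)
cell (1,6): code 1000 → (2.000,6.212)–(1.723,6.000)
cell (2,1): code 0010 → (2.000,1.983)–(2.029,2.000)
cell (2,2): code 0111 → (2.029,2.000)–(3.000,2.716)
cell (2,6): code 1001 → (3.000,6.401)–(2.000,6.212)
cell (3,2): code 0010 → (3.000,2.716)–(3.319,3.000)
cell (3,3): code 0111 → (3.319,3.000)–(4.000,3.874)
cell (3,5): code 1011 → (4.000,5.904)–(3.911,6.000)
cell (3,6): code 0001 → (3.911,6.000)–(3.000,6.401)
cell (4,3): code 0010 → (4.000,3.874)–(4.103,4.000)
cell (4,4): code 0011 → (4.103,4.000)–(4.376,5.000)
cell (4,5): code 0001 → (4.376,5.000)–(4.000,5.904)
total: 18 segments, chained into 1 closed loop(s), length Σ = 13.195079

segments=18 loops=1 length=13.195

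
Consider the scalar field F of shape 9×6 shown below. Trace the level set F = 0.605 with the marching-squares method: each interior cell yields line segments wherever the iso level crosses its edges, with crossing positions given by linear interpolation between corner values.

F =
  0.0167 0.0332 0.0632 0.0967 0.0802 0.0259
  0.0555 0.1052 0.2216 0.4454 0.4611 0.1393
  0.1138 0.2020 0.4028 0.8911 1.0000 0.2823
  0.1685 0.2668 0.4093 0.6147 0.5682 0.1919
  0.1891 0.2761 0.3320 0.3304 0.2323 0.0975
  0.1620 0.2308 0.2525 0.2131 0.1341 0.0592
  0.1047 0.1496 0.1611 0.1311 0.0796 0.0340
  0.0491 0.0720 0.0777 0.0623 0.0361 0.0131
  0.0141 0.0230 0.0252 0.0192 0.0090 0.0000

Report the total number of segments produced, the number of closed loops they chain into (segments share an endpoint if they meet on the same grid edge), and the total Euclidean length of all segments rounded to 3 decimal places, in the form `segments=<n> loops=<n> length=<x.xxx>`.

segments=8 loops=1 length=6.059

cell (1,2): code 0100 → (1.358,3.000)–(2.000,2.414)
cell (1,3): code 1100 → (1.267,4.000)–(1.358,3.000)
cell (1,4): code 1000 → (2.000,4.550)–(1.267,4.000)
cell (2,2): code 0110 → (2.000,2.414)–(3.000,2.953)
cell (2,3): code 1011 → (3.000,3.209)–(2.915,4.000)
cell (2,4): code 0001 → (2.915,4.000)–(2.000,4.550)
cell (3,2): code 0010 → (3.000,2.953)–(3.034,3.000)
cell (3,3): code 0001 → (3.034,3.000)–(3.000,3.209)
total: 8 segments, chained into 1 closed loop(s), length Σ = 6.058889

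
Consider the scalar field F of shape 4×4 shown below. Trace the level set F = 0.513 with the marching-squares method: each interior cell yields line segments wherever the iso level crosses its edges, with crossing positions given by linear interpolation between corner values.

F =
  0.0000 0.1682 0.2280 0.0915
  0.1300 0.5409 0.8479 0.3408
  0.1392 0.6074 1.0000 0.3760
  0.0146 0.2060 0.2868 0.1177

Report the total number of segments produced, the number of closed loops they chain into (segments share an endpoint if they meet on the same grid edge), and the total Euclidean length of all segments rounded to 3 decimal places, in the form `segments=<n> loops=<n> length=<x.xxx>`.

cell (0,0): code 0100 → (0.925,1.000)–(1.000,0.932)
cell (0,1): code 1100 → (0.460,2.000)–(0.925,1.000)
cell (0,2): code 1000 → (1.000,2.660)–(0.460,2.000)
cell (1,0): code 0110 → (1.000,0.932)–(2.000,0.798)
cell (1,2): code 1001 → (2.000,2.780)–(1.000,2.660)
cell (2,0): code 0010 → (2.000,0.798)–(2.235,1.000)
cell (2,1): code 0011 → (2.235,1.000)–(2.683,2.000)
cell (2,2): code 0001 → (2.683,2.000)–(2.000,2.780)
total: 8 segments, chained into 1 closed loop(s), length Σ = 6.515780

segments=8 loops=1 length=6.516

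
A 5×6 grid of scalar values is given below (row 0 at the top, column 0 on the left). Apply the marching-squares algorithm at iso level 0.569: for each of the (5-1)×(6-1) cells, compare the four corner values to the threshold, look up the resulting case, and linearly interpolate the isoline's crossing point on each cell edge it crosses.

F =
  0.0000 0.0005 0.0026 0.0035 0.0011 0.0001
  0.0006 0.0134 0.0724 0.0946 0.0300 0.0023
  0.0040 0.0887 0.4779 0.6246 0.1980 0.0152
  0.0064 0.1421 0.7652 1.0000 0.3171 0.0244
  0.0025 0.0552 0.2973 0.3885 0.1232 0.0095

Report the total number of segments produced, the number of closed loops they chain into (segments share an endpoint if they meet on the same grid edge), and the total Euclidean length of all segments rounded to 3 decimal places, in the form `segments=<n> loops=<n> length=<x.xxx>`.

segments=8 loops=1 length=5.639

cell (1,2): code 0100 → (1.895,3.000)–(2.000,2.621)
cell (1,3): code 1000 → (2.000,3.130)–(1.895,3.000)
cell (2,1): code 0100 → (2.317,2.000)–(3.000,1.685)
cell (2,2): code 1110 → (2.000,2.621)–(2.317,2.000)
cell (2,3): code 1001 → (3.000,3.631)–(2.000,3.130)
cell (3,1): code 0010 → (3.000,1.685)–(3.419,2.000)
cell (3,2): code 0011 → (3.419,2.000)–(3.705,3.000)
cell (3,3): code 0001 → (3.705,3.000)–(3.000,3.631)
total: 8 segments, chained into 1 closed loop(s), length Σ = 5.638668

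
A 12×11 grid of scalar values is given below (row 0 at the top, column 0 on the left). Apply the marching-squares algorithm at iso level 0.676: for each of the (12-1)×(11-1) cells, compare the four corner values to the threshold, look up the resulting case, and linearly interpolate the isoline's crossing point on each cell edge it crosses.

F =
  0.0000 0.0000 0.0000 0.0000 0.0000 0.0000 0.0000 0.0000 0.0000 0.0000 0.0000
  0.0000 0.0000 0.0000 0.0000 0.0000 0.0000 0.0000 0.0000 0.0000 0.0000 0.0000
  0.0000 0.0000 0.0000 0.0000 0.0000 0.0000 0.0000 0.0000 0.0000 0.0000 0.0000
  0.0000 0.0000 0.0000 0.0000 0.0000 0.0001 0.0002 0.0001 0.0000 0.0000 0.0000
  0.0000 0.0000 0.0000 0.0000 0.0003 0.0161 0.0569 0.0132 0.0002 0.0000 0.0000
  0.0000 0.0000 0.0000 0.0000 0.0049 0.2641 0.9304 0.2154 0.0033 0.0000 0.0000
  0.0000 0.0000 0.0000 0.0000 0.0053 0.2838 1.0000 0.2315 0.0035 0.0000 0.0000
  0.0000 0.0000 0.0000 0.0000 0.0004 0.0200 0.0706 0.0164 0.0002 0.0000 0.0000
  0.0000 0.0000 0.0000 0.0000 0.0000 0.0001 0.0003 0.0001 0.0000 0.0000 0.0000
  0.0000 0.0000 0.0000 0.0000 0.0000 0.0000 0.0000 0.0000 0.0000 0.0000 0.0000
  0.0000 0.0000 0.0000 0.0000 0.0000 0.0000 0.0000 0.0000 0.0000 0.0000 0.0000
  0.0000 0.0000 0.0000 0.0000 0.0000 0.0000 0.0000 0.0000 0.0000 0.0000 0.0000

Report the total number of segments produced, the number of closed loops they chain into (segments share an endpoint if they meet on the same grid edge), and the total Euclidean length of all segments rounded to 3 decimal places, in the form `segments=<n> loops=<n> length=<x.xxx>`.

segments=6 loops=1 length=4.063

cell (4,5): code 0100 → (4.709,6.000)–(5.000,5.618)
cell (4,6): code 1000 → (5.000,6.356)–(4.709,6.000)
cell (5,5): code 0110 → (5.000,5.618)–(6.000,5.548)
cell (5,6): code 1001 → (6.000,6.422)–(5.000,6.356)
cell (6,5): code 0010 → (6.000,5.548)–(6.349,6.000)
cell (6,6): code 0001 → (6.349,6.000)–(6.000,6.422)
total: 6 segments, chained into 1 closed loop(s), length Σ = 4.062850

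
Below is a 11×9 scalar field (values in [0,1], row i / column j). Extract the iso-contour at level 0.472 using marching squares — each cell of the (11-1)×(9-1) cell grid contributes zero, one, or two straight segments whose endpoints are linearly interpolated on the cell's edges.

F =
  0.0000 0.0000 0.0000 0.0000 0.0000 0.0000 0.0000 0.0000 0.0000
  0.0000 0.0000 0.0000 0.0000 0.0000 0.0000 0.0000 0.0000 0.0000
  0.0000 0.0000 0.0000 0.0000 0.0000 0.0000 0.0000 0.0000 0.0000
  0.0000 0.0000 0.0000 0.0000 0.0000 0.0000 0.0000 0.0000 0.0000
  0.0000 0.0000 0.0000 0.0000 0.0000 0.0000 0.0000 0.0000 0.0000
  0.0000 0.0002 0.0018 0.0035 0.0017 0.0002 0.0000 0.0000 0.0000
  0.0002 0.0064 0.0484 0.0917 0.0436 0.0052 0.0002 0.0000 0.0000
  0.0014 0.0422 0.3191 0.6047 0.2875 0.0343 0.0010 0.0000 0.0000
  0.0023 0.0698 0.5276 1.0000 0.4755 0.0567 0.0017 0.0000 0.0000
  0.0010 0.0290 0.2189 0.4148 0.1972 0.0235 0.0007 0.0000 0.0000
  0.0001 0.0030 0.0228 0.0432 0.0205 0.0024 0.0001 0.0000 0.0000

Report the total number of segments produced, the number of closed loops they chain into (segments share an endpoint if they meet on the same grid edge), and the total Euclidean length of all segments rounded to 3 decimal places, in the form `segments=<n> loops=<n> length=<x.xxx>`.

cell (6,2): code 0100 → (6.741,3.000)–(7.000,2.535)
cell (6,3): code 1000 → (7.000,3.418)–(6.741,3.000)
cell (7,1): code 0100 → (7.733,2.000)–(8.000,1.879)
cell (7,2): code 1110 → (7.000,2.535)–(7.733,2.000)
cell (7,3): code 1101 → (7.981,4.000)–(7.000,3.418)
cell (7,4): code 1000 → (8.000,4.008)–(7.981,4.000)
cell (8,1): code 0010 → (8.000,1.879)–(8.180,2.000)
cell (8,2): code 0011 → (8.180,2.000)–(8.902,3.000)
cell (8,3): code 0011 → (8.902,3.000)–(8.013,4.000)
cell (8,4): code 0001 → (8.013,4.000)–(8.000,4.008)
total: 10 segments, chained into 1 closed loop(s), length Σ = 6.190142

segments=10 loops=1 length=6.190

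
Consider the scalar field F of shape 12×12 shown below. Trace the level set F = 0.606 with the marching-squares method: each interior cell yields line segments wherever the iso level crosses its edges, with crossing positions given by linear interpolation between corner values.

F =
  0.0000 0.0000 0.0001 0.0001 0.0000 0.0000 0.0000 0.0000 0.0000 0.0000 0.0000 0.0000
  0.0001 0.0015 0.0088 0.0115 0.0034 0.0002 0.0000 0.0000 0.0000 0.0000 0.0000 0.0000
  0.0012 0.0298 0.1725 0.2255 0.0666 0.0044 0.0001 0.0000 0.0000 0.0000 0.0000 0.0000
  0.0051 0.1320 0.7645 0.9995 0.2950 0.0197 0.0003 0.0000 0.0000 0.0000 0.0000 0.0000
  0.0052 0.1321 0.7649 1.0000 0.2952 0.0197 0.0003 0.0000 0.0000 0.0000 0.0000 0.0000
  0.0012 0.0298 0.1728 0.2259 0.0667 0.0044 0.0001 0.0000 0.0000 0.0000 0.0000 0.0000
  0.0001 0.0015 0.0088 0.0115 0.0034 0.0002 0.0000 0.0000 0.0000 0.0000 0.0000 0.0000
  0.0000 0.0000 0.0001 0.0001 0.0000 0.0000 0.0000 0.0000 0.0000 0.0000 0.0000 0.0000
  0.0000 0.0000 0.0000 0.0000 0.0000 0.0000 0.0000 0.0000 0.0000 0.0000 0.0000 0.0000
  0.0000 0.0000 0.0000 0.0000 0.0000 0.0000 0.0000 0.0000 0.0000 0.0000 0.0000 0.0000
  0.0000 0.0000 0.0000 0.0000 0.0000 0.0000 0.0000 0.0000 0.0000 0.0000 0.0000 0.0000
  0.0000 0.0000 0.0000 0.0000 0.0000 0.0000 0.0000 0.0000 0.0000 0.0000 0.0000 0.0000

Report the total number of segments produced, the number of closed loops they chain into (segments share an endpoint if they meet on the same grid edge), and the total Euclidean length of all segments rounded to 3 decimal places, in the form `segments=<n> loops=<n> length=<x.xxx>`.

segments=8 loops=1 length=6.303

cell (2,1): code 0100 → (2.732,2.000)–(3.000,1.749)
cell (2,2): code 1100 → (2.492,3.000)–(2.732,2.000)
cell (2,3): code 1000 → (3.000,3.559)–(2.492,3.000)
cell (3,1): code 0110 → (3.000,1.749)–(4.000,1.749)
cell (3,3): code 1001 → (4.000,3.559)–(3.000,3.559)
cell (4,1): code 0010 → (4.000,1.749)–(4.268,2.000)
cell (4,2): code 0011 → (4.268,2.000)–(4.509,3.000)
cell (4,3): code 0001 → (4.509,3.000)–(4.000,3.559)
total: 8 segments, chained into 1 closed loop(s), length Σ = 6.302632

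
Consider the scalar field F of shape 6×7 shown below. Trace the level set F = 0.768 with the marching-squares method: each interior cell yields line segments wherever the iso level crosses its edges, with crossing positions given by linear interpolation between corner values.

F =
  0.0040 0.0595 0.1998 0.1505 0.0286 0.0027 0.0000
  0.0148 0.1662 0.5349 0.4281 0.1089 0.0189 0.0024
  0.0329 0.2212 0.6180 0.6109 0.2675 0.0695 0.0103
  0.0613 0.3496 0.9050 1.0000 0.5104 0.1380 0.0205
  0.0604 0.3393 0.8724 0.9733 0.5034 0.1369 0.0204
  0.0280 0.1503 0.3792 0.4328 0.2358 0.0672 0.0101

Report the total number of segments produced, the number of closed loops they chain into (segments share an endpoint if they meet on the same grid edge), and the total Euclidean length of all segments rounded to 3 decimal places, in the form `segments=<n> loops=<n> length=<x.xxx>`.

segments=8 loops=1 length=6.189

cell (2,1): code 0100 → (2.523,2.000)–(3.000,1.753)
cell (2,2): code 1100 → (2.404,3.000)–(2.523,2.000)
cell (2,3): code 1000 → (3.000,3.474)–(2.404,3.000)
cell (3,1): code 0110 → (3.000,1.753)–(4.000,1.804)
cell (3,3): code 1001 → (4.000,3.437)–(3.000,3.474)
cell (4,1): code 0010 → (4.000,1.804)–(4.212,2.000)
cell (4,2): code 0011 → (4.212,2.000)–(4.380,3.000)
cell (4,3): code 0001 → (4.380,3.000)–(4.000,3.437)
total: 8 segments, chained into 1 closed loop(s), length Σ = 6.189286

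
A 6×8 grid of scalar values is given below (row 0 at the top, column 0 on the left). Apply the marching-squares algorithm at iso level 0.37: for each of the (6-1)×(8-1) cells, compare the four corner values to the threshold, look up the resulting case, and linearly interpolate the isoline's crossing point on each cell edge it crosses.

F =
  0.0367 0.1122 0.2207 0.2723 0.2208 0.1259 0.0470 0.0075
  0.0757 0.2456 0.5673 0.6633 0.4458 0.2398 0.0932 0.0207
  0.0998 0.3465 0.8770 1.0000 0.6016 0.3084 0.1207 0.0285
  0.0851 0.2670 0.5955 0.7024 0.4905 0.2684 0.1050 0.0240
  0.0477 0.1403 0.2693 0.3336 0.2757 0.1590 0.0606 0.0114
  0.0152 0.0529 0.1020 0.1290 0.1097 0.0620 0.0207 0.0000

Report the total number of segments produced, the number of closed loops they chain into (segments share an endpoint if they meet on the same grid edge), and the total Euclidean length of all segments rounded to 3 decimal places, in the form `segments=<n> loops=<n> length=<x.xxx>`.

cell (0,1): code 0100 → (0.431,2.000)–(1.000,1.387)
cell (0,2): code 1100 → (0.250,3.000)–(0.431,2.000)
cell (0,3): code 1100 → (0.663,4.000)–(0.250,3.000)
cell (0,4): code 1000 → (1.000,4.368)–(0.663,4.000)
cell (1,1): code 0110 → (1.000,1.387)–(2.000,1.044)
cell (1,4): code 1001 → (2.000,4.790)–(1.000,4.368)
cell (2,1): code 0110 → (2.000,1.044)–(3.000,1.314)
cell (2,4): code 1001 → (3.000,4.543)–(2.000,4.790)
cell (3,1): code 0010 → (3.000,1.314)–(3.691,2.000)
cell (3,2): code 0011 → (3.691,2.000)–(3.901,3.000)
cell (3,3): code 0011 → (3.901,3.000)–(3.561,4.000)
cell (3,4): code 0001 → (3.561,4.000)–(3.000,4.543)
total: 12 segments, chained into 1 closed loop(s), length Σ = 11.474805

segments=12 loops=1 length=11.475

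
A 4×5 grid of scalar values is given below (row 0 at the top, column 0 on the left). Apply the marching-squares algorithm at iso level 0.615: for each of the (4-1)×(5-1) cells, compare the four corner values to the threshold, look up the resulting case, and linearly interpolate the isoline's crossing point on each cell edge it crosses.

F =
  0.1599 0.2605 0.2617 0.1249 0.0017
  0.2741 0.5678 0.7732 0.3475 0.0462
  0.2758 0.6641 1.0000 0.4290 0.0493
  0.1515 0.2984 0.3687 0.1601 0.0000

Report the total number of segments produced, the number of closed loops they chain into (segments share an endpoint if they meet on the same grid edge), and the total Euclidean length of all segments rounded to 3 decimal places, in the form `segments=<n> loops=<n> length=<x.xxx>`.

segments=8 loops=1 length=5.626

cell (0,1): code 0100 → (0.691,2.000)–(1.000,1.230)
cell (0,2): code 1000 → (1.000,2.372)–(0.691,2.000)
cell (1,0): code 0100 → (1.490,1.000)–(2.000,0.874)
cell (1,1): code 1110 → (1.000,1.230)–(1.490,1.000)
cell (1,2): code 1001 → (2.000,2.674)–(1.000,2.372)
cell (2,0): code 0010 → (2.000,0.874)–(2.134,1.000)
cell (2,1): code 0011 → (2.134,1.000)–(2.610,2.000)
cell (2,2): code 0001 → (2.610,2.000)–(2.000,2.674)
total: 8 segments, chained into 1 closed loop(s), length Σ = 5.625814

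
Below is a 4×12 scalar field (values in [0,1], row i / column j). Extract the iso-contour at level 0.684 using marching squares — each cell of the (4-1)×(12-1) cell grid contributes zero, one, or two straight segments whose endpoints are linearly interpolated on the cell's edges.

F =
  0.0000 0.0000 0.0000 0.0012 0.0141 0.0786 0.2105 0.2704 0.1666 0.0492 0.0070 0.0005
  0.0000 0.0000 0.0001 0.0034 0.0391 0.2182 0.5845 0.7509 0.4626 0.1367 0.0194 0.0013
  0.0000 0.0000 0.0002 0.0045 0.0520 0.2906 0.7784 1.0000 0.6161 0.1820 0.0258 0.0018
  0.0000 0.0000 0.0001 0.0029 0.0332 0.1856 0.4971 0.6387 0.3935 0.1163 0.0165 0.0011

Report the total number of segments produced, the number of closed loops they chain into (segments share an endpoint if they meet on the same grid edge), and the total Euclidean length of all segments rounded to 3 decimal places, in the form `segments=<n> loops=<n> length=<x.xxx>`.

segments=8 loops=1 length=5.894

cell (0,6): code 0100 → (0.861,7.000)–(1.000,6.598)
cell (0,7): code 1000 → (1.000,7.232)–(0.861,7.000)
cell (1,5): code 0100 → (1.513,6.000)–(2.000,5.806)
cell (1,6): code 1110 → (1.000,6.598)–(1.513,6.000)
cell (1,7): code 1001 → (2.000,7.823)–(1.000,7.232)
cell (2,5): code 0010 → (2.000,5.806)–(2.336,6.000)
cell (2,6): code 0011 → (2.336,6.000)–(2.875,7.000)
cell (2,7): code 0001 → (2.875,7.000)–(2.000,7.823)
total: 8 segments, chained into 1 closed loop(s), length Σ = 5.894025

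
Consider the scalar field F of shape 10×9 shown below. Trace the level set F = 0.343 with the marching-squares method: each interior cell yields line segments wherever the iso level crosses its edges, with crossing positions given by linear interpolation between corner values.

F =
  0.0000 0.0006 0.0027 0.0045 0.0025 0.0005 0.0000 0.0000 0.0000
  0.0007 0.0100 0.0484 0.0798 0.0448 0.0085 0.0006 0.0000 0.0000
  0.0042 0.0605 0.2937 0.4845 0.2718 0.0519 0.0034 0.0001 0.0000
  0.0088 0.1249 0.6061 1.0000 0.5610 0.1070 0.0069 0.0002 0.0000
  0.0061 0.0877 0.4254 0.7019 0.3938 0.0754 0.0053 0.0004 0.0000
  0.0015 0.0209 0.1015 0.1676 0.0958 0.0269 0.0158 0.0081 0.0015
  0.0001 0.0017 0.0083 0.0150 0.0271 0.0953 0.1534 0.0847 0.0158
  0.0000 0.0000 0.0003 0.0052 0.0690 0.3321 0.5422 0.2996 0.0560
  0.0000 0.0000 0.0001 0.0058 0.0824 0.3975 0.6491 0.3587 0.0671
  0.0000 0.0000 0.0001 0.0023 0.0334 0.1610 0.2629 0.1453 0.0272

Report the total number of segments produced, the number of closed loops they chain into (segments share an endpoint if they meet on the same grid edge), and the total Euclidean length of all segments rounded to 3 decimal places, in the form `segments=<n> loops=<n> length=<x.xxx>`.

cell (1,2): code 0100 → (1.650,3.000)–(2.000,2.258)
cell (1,3): code 1000 → (2.000,3.665)–(1.650,3.000)
cell (2,1): code 0100 → (2.158,2.000)–(3.000,1.453)
cell (2,2): code 1110 → (2.000,2.258)–(2.158,2.000)
cell (2,3): code 1101 → (2.246,4.000)–(2.000,3.665)
cell (2,4): code 1000 → (3.000,4.480)–(2.246,4.000)
cell (3,1): code 0110 → (3.000,1.453)–(4.000,1.756)
cell (3,4): code 1001 → (4.000,4.160)–(3.000,4.480)
cell (4,1): code 0010 → (4.000,1.756)–(4.254,2.000)
cell (4,2): code 0011 → (4.254,2.000)–(4.672,3.000)
cell (4,3): code 0011 → (4.672,3.000)–(4.170,4.000)
cell (4,4): code 0001 → (4.170,4.000)–(4.000,4.160)
cell (6,5): code 0100 → (6.488,6.000)–(7.000,5.052)
cell (6,6): code 1000 → (7.000,6.821)–(6.488,6.000)
cell (7,4): code 0100 → (7.167,5.000)–(8.000,4.827)
cell (7,5): code 1110 → (7.000,5.052)–(7.167,5.000)
cell (7,6): code 1101 → (7.734,7.000)–(7.000,6.821)
cell (7,7): code 1000 → (8.000,7.054)–(7.734,7.000)
cell (8,4): code 0010 → (8.000,4.827)–(8.230,5.000)
cell (8,5): code 0011 → (8.230,5.000)–(8.793,6.000)
cell (8,6): code 0011 → (8.793,6.000)–(8.074,7.000)
cell (8,7): code 0001 → (8.074,7.000)–(8.000,7.054)
total: 22 segments, chained into 2 closed loop(s), length Σ = 15.926931

segments=22 loops=2 length=15.927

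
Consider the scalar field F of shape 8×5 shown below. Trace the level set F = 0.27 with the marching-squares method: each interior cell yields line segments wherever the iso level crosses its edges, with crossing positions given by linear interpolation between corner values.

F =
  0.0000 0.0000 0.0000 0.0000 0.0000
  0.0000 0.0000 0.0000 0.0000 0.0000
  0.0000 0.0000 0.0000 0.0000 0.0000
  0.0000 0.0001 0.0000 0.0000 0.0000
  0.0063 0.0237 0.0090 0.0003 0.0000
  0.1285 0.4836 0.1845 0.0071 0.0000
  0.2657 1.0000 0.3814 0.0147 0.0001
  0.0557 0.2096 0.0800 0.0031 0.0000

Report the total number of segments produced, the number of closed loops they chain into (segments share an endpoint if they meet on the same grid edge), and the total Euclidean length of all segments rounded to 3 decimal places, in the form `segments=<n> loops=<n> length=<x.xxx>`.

segments=8 loops=1 length=6.827

cell (4,0): code 0100 → (4.536,1.000)–(5.000,0.398)
cell (4,1): code 1000 → (5.000,1.714)–(4.536,1.000)
cell (5,0): code 0110 → (5.000,0.398)–(6.000,0.006)
cell (5,1): code 1101 → (5.434,2.000)–(5.000,1.714)
cell (5,2): code 1000 → (6.000,2.304)–(5.434,2.000)
cell (6,0): code 0010 → (6.000,0.006)–(6.924,1.000)
cell (6,1): code 0011 → (6.924,1.000)–(6.370,2.000)
cell (6,2): code 0001 → (6.370,2.000)–(6.000,2.304)
total: 8 segments, chained into 1 closed loop(s), length Σ = 6.826791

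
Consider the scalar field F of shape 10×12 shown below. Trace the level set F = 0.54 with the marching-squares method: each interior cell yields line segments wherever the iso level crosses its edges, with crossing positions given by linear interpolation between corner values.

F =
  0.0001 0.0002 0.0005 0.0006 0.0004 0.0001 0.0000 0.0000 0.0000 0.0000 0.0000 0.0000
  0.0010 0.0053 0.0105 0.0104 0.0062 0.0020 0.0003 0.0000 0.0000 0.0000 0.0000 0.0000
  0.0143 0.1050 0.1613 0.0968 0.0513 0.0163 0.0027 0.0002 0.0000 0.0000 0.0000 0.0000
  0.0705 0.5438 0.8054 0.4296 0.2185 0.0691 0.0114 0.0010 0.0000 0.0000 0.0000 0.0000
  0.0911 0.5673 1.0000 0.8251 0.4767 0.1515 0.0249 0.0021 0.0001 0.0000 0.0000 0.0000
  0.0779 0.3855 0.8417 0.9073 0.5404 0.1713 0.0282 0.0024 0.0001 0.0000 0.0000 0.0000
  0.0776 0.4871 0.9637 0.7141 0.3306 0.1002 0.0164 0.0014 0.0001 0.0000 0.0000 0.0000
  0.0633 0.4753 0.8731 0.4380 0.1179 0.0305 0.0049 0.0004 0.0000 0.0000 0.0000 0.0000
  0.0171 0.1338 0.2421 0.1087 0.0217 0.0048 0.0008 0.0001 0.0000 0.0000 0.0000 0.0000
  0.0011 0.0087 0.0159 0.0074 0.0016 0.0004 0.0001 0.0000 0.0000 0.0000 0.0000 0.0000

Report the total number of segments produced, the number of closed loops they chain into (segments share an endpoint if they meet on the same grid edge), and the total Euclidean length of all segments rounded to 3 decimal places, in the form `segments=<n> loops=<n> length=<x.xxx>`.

cell (2,0): code 0100 → (2.991,1.000)–(3.000,0.992)
cell (2,1): code 1100 → (2.588,2.000)–(2.991,1.000)
cell (2,2): code 1000 → (3.000,2.706)–(2.588,2.000)
cell (3,0): code 0110 → (3.000,0.992)–(4.000,0.943)
cell (3,2): code 1101 → (3.279,3.000)–(3.000,2.706)
cell (3,3): code 1000 → (4.000,3.818)–(3.279,3.000)
cell (4,0): code 0010 → (4.000,0.943)–(4.150,1.000)
cell (4,1): code 0111 → (4.150,1.000)–(5.000,1.339)
cell (4,3): code 1101 → (4.994,4.000)–(4.000,3.818)
cell (4,4): code 1000 → (5.000,4.001)–(4.994,4.000)
cell (5,1): code 0110 → (5.000,1.339)–(6.000,1.111)
cell (5,3): code 1011 → (6.000,3.454)–(5.002,4.000)
cell (5,4): code 0001 → (5.002,4.000)–(5.000,4.001)
cell (6,1): code 0110 → (6.000,1.111)–(7.000,1.163)
cell (6,2): code 1011 → (7.000,2.766)–(6.631,3.000)
cell (6,3): code 0001 → (6.631,3.000)–(6.000,3.454)
cell (7,1): code 0010 → (7.000,1.163)–(7.528,2.000)
cell (7,2): code 0001 → (7.528,2.000)–(7.000,2.766)
total: 18 segments, chained into 1 closed loop(s), length Σ = 12.797998

segments=18 loops=1 length=12.798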